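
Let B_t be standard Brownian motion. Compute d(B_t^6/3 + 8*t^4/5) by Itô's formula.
d(B_t^6/3 + 8*t^4/5) = (5*B_t^4 + 32*t^3/5) dt + (2*B_t^5) dB_t

Itô's formula for f(t, x): d f(t, B_t) = (f_t + (1/2) f_xx) dt + f_x dB_t. Compute partials of f(t, x) = 8*t^4/5 + x^6/3:
  f_t(t,x)  = 32*t^3/5
  f_x(t,x)  = 2*x^5
  f_xx(t,x) = 10*x^4
Assemble drift = f_t + (1/2) f_xx = 32*t^3/5 + 5*x^4 and diffusion = f_x = 2*x^5. Substituting x = B_t:
  d(B_t^6/3 + 8*t^4/5) = (5*B_t^4 + 32*t^3/5) dt + (2*B_t^5) dB_t.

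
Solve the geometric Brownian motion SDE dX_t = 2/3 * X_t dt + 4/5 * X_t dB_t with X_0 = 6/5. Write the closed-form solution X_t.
X_t = 6/5 * exp((26/75) * t + (4/5) * B_t)

For GBM dX = mu X dt + sigma X dB with X_0 = x_0, apply Itô to Y = log X: dY = (mu - sigma^2/2) dt + sigma dB, so Y_t = log(x_0) + (mu - sigma^2/2) t + sigma B_t and hence X_t = x_0 * exp((mu - sigma^2/2) t + sigma B_t).
With mu = 2/3, sigma = 4/5, x_0 = 6/5, this gives:
  X_t = 6/5 * exp((26/75) * t + (4/5) * B_t).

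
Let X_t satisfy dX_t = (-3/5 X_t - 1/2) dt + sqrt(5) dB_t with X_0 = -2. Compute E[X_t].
E[X_t] = -5/6 - 7*exp(-3*t/5)/6

Taking expectations and using E[dB_t] = 0, the mean m(t) = E[X_t] satisfies the ODE m'(t) = a m(t) + b with m(0) = x_0. With a = -3/5, b = -1/2, x_0 = -2, the solution is
  m(t) = x_0 * exp(a t) + (b/a) * (exp(a t) - 1)
       = (-2) * exp((-3/5) t) + ((-1/2)/(-3/5)) * (exp((-3/5) t) - 1)
       = -5/6 - 7*exp(-3*t/5)/6.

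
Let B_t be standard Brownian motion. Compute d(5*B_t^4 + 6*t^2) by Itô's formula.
d(5*B_t^4 + 6*t^2) = (30*B_t^2 + 12*t) dt + (20*B_t^3) dB_t

Itô's formula for f(t, x): d f(t, B_t) = (f_t + (1/2) f_xx) dt + f_x dB_t. Compute partials of f(t, x) = 6*t^2 + 5*x^4:
  f_t(t,x)  = 12*t
  f_x(t,x)  = 20*x^3
  f_xx(t,x) = 60*x^2
Assemble drift = f_t + (1/2) f_xx = 12*t + 30*x^2 and diffusion = f_x = 20*x^3. Substituting x = B_t:
  d(5*B_t^4 + 6*t^2) = (30*B_t^2 + 12*t) dt + (20*B_t^3) dB_t.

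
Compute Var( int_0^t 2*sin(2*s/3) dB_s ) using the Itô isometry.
Var = 2*t - 3*sin(4*t/3)/2

The Itô integral of a deterministic integrand f(s) has mean 0 because each increment f(s) * (B_{s+ds} - B_s) has mean 0. By the Itô isometry:
  Var( int_0^t f(s) dB_s ) = E[ (int_0^t f(s) dB_s)^2 ] = int_0^t f(s)^2 ds.
Here f(s) = 2*sin(2*s/3), so f(s)^2 = 4*sin(2*s/3)^2. Integrate:
  int_0^t (4*sin(2*s/3)^2) ds = 2*t - 3*sin(4*t/3)/2.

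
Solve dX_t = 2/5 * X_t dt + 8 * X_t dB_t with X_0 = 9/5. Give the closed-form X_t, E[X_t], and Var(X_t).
X_t = 9/5 * exp((-158/5) t + (8) B_t); E[X_t] = 9*exp(2*t/5)/5; Var(X_t) = 81*(exp(64*t) - 1)*exp(4*t/5)/25

For GBM dX = mu X dt + sigma X dB with X_0 = x_0, apply Itô to Y = log X: dY = (mu - sigma^2/2) dt + sigma dB, so Y_t = log(x_0) + (mu - sigma^2/2) t + sigma B_t and hence X_t = x_0 * exp((mu - sigma^2/2) t + sigma B_t).
With mu = 2/5, sigma = 8, x_0 = 9/5, this gives:
  X_t = 9/5 * exp((-158/5) * t + (8) * B_t).
Since sigma*B_t ~ Normal(0, sigma^2 t), E[exp(sigma*B_t)] = exp(sigma^2 t / 2); so E[X_t] = x_0 * exp((mu - sigma^2/2) t) * exp(sigma^2 t / 2) = x_0 * exp(mu t) = 9*exp(2*t/5)/5.
Var(X_t) = E[X_t^2] - (E[X_t])^2 = x_0^2 * exp(2 mu t) * (exp(sigma^2 t) - 1) = 81*(exp(64*t) - 1)*exp(4*t/5)/25.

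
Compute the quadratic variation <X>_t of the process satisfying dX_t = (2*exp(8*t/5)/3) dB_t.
<X>_t = 5*exp(16*t/5)/36 - 5/36

For an Itô process dX_t = a(t) dt + b(t) dB_t, the quadratic variation is <X>_t = int_0^t b(s)^2 ds (the drift term does not contribute). Here b(s) = 2*exp(8*s/5)/3, so
  b(s)^2 = 4*exp(16*s/5)/9.
Integrating from 0 to t:
  <X>_t = int_0^t (4*exp(16*s/5)/9) ds = 5*exp(16*t/5)/36 - 5/36.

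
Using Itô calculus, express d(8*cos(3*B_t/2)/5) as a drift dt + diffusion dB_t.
d(8*cos(3*B_t/2)/5) = (-9*cos(3*B_t/2)/5) dt + (-12*sin(3*B_t/2)/5) dB_t

Itô's formula for f(B_t) gives d f(B_t) = f'(B_t) dB_t + (1/2) f''(B_t) dt. Compute derivatives of f(x) = 8*cos(3*x/2)/5:
  f'(x)  = -12*sin(3*x/2)/5
  f''(x) = -18*cos(3*x/2)/5
Substitute x = B_t and multiply the f'' term by 1/2:
  drift     = (1/2) * (-18*cos(3*x/2)/5) evaluated at B_t = -9*cos(3*B_t/2)/5
  diffusion = (-12*sin(3*x/2)/5) evaluated at B_t = -12*sin(3*B_t/2)/5
Therefore d(8*cos(3*B_t/2)/5) = (-9*cos(3*B_t/2)/5) dt + (-12*sin(3*B_t/2)/5) dB_t.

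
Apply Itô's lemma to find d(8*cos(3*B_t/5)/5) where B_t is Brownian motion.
d(8*cos(3*B_t/5)/5) = (-36*cos(3*B_t/5)/125) dt + (-24*sin(3*B_t/5)/25) dB_t

Itô's formula for f(B_t) gives d f(B_t) = f'(B_t) dB_t + (1/2) f''(B_t) dt. Compute derivatives of f(x) = 8*cos(3*x/5)/5:
  f'(x)  = -24*sin(3*x/5)/25
  f''(x) = -72*cos(3*x/5)/125
Substitute x = B_t and multiply the f'' term by 1/2:
  drift     = (1/2) * (-72*cos(3*x/5)/125) evaluated at B_t = -36*cos(3*B_t/5)/125
  diffusion = (-24*sin(3*x/5)/25) evaluated at B_t = -24*sin(3*B_t/5)/25
Therefore d(8*cos(3*B_t/5)/5) = (-36*cos(3*B_t/5)/125) dt + (-24*sin(3*B_t/5)/25) dB_t.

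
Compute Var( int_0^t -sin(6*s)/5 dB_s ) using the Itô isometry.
Var = t/50 - sin(12*t)/600

The Itô integral of a deterministic integrand f(s) has mean 0 because each increment f(s) * (B_{s+ds} - B_s) has mean 0. By the Itô isometry:
  Var( int_0^t f(s) dB_s ) = E[ (int_0^t f(s) dB_s)^2 ] = int_0^t f(s)^2 ds.
Here f(s) = -sin(6*s)/5, so f(s)^2 = sin(6*s)^2/25. Integrate:
  int_0^t (sin(6*s)^2/25) ds = t/50 - sin(12*t)/600.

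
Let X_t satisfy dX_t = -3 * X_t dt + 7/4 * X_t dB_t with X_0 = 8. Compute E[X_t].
E[X_t] = 8*exp(-3*t)

For GBM dX = mu X dt + sigma X dB with X_0 = x_0, apply Itô to Y = log X: dY = (mu - sigma^2/2) dt + sigma dB, so Y_t = log(x_0) + (mu - sigma^2/2) t + sigma B_t and hence X_t = x_0 * exp((mu - sigma^2/2) t + sigma B_t).
With mu = -3, sigma = 7/4, x_0 = 8, this gives:
  X_t = 8 * exp((-145/32) * t + (7/4) * B_t).
Since sigma*B_t ~ Normal(0, sigma^2 t), E[exp(sigma*B_t)] = exp(sigma^2 t / 2); so E[X_t] = x_0 * exp((mu - sigma^2/2) t) * exp(sigma^2 t / 2) = x_0 * exp(mu t) = 8*exp(-3*t).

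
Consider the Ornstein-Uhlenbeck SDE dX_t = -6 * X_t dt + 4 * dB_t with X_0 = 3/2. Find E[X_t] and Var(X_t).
E[X_t] = 3*exp(-6*t)/2; Var(X_t) = 4/3 - 4*exp(-12*t)/3

The OU SDE dX = -theta X dt + sigma dB admits the integrating factor exp(theta t): d(exp(theta t) X_t) = sigma exp(theta t) dB_t. Integrating from 0 to t:
  X_t = x_0 * exp(-theta t) + sigma * int_0^t exp(-theta (t-s)) dB_s.
The Itô integral has mean 0 and (by the Itô isometry) variance sigma^2 * int_0^t exp(-2 theta (t - s)) ds = sigma^2 * (1 - exp(-2 theta t)) / (2 theta).
With theta = 6, sigma = 4, x_0 = 3/2:
  E[X_t] = 3/2 * exp(-6 t) = 3*exp(-6*t)/2
  Var(X_t) = (4)^2 * (1 - exp(-2*6 t)) / (2 * 6) = 4/3 - 4*exp(-12*t)/3.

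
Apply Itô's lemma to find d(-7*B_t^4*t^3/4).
d(-7*B_t^4*t^3/4) = (21*B_t^2*t^2*(-B_t^2 - 2*t)/4) dt + (-7*B_t^3*t^3) dB_t

Itô's formula for f(t, x): d f(t, B_t) = (f_t + (1/2) f_xx) dt + f_x dB_t. Compute partials of f(t, x) = -7*t^3*x^4/4:
  f_t(t,x)  = -21*t^2*x^4/4
  f_x(t,x)  = -7*t^3*x^3
  f_xx(t,x) = -21*t^3*x^2
Assemble drift = f_t + (1/2) f_xx = 21*t^2*x^2*(-2*t - x^2)/4 and diffusion = f_x = -7*t^3*x^3. Substituting x = B_t:
  d(-7*B_t^4*t^3/4) = (21*B_t^2*t^2*(-B_t^2 - 2*t)/4) dt + (-7*B_t^3*t^3) dB_t.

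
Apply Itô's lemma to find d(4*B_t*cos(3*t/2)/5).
d(4*B_t*cos(3*t/2)/5) = (-6*B_t*sin(3*t/2)/5) dt + (4*cos(3*t/2)/5) dB_t

Itô's formula for f(t, x): d f(t, B_t) = (f_t + (1/2) f_xx) dt + f_x dB_t. Compute partials of f(t, x) = 4*x*cos(3*t/2)/5:
  f_t(t,x)  = -6*x*sin(3*t/2)/5
  f_x(t,x)  = 4*cos(3*t/2)/5
  f_xx(t,x) = 0
Assemble drift = f_t + (1/2) f_xx = -6*x*sin(3*t/2)/5 and diffusion = f_x = 4*cos(3*t/2)/5. Substituting x = B_t:
  d(4*B_t*cos(3*t/2)/5) = (-6*B_t*sin(3*t/2)/5) dt + (4*cos(3*t/2)/5) dB_t.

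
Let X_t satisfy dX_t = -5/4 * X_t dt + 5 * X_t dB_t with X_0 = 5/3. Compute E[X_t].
E[X_t] = 5*exp(-5*t/4)/3

For GBM dX = mu X dt + sigma X dB with X_0 = x_0, apply Itô to Y = log X: dY = (mu - sigma^2/2) dt + sigma dB, so Y_t = log(x_0) + (mu - sigma^2/2) t + sigma B_t and hence X_t = x_0 * exp((mu - sigma^2/2) t + sigma B_t).
With mu = -5/4, sigma = 5, x_0 = 5/3, this gives:
  X_t = 5/3 * exp((-55/4) * t + (5) * B_t).
Since sigma*B_t ~ Normal(0, sigma^2 t), E[exp(sigma*B_t)] = exp(sigma^2 t / 2); so E[X_t] = x_0 * exp((mu - sigma^2/2) t) * exp(sigma^2 t / 2) = x_0 * exp(mu t) = 5*exp(-5*t/4)/3.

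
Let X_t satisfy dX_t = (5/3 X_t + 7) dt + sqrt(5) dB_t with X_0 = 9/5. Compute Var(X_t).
Var(X_t) = 3*exp(10*t/3)/2 - 3/2

The variance V(t) = Var(X_t) satisfies V'(t) = 2 a V(t) + c^2 with V(0) = 0 (drift coefficient is linear in X, diffusion is constant). With a = 5/3, c = sqrt(5), the solution is
  V(t) = (c^2 / (2 a)) * (exp(2 a t) - 1)
       = (sqrt(5)^2 / (2*(5/3))) * (exp((10/3) t) - 1)
       = 3*exp(10*t/3)/2 - 3/2.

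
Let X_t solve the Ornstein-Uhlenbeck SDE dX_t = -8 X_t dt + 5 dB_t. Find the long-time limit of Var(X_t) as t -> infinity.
lim Var(X_t) = 25/16

The OU SDE dX = -theta X dt + sigma dB admits the integrating factor exp(theta t): d(exp(theta t) X_t) = sigma exp(theta t) dB_t. Integrating from 0 to t gives X_t = x_0 * exp(-theta t) + sigma * int_0^t exp(-theta (t-s)) dB_s for any initial x_0. The Itô integral has variance (by the Itô isometry) sigma^2 * int_0^t exp(-2 theta (t - s)) ds = sigma^2 * (1 - exp(-2 theta t)) / (2 theta), independent of x_0.
With theta = 8, sigma = 5:
  Var(X_t) = (5)^2 * (1 - exp(-2*8 t)) / (2 * 8) = 25/16 - 25*exp(-16*t)/16.
As t -> infinity, exp(-2*8 t) -> 0, so the stationary variance is sigma^2 / (2 theta) = 25/16.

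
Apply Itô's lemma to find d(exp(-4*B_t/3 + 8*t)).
d(exp(-4*B_t/3 + 8*t)) = (80*exp(-4*B_t/3 + 8*t)/9) dt + (-4*exp(-4*B_t/3 + 8*t)/3) dB_t

Itô's formula for f(t, x): d f(t, B_t) = (f_t + (1/2) f_xx) dt + f_x dB_t. Compute partials of f(t, x) = exp(8*t - 4*x/3):
  f_t(t,x)  = 8*exp(8*t - 4*x/3)
  f_x(t,x)  = -4*exp(8*t - 4*x/3)/3
  f_xx(t,x) = 16*exp(8*t - 4*x/3)/9
Assemble drift = f_t + (1/2) f_xx = 80*exp(8*t - 4*x/3)/9 and diffusion = f_x = -4*exp(8*t - 4*x/3)/3. Substituting x = B_t:
  d(exp(-4*B_t/3 + 8*t)) = (80*exp(-4*B_t/3 + 8*t)/9) dt + (-4*exp(-4*B_t/3 + 8*t)/3) dB_t.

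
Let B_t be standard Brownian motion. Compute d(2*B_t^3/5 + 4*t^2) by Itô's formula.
d(2*B_t^3/5 + 4*t^2) = (6*B_t/5 + 8*t) dt + (6*B_t^2/5) dB_t

Itô's formula for f(t, x): d f(t, B_t) = (f_t + (1/2) f_xx) dt + f_x dB_t. Compute partials of f(t, x) = 4*t^2 + 2*x^3/5:
  f_t(t,x)  = 8*t
  f_x(t,x)  = 6*x^2/5
  f_xx(t,x) = 12*x/5
Assemble drift = f_t + (1/2) f_xx = 8*t + 6*x/5 and diffusion = f_x = 6*x^2/5. Substituting x = B_t:
  d(2*B_t^3/5 + 4*t^2) = (6*B_t/5 + 8*t) dt + (6*B_t^2/5) dB_t.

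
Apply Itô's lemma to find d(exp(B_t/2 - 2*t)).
d(exp(B_t/2 - 2*t)) = (-15*exp(B_t/2 - 2*t)/8) dt + (exp(B_t/2 - 2*t)/2) dB_t

Itô's formula for f(t, x): d f(t, B_t) = (f_t + (1/2) f_xx) dt + f_x dB_t. Compute partials of f(t, x) = exp(-2*t + x/2):
  f_t(t,x)  = -2*exp(-2*t + x/2)
  f_x(t,x)  = exp(-2*t + x/2)/2
  f_xx(t,x) = exp(-2*t + x/2)/4
Assemble drift = f_t + (1/2) f_xx = -15*exp(-2*t + x/2)/8 and diffusion = f_x = exp(-2*t + x/2)/2. Substituting x = B_t:
  d(exp(B_t/2 - 2*t)) = (-15*exp(B_t/2 - 2*t)/8) dt + (exp(B_t/2 - 2*t)/2) dB_t.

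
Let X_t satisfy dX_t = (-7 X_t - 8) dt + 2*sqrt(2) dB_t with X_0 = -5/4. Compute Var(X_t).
Var(X_t) = 4/7 - 4*exp(-14*t)/7

The variance V(t) = Var(X_t) satisfies V'(t) = 2 a V(t) + c^2 with V(0) = 0 (drift coefficient is linear in X, diffusion is constant). With a = -7, c = 2*sqrt(2), the solution is
  V(t) = (c^2 / (2 a)) * (exp(2 a t) - 1)
       = ((2*sqrt(2))^2 / (2*(-7))) * (exp((-14) t) - 1)
       = 4/7 - 4*exp(-14*t)/7.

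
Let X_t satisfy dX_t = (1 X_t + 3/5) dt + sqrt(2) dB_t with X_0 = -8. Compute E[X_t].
E[X_t] = -37*exp(t)/5 - 3/5

Taking expectations and using E[dB_t] = 0, the mean m(t) = E[X_t] satisfies the ODE m'(t) = a m(t) + b with m(0) = x_0. With a = 1, b = 3/5, x_0 = -8, the solution is
  m(t) = x_0 * exp(a t) + (b/a) * (exp(a t) - 1)
       = (-8) * exp(1 t) + ((3/5)/1) * (exp(1 t) - 1)
       = -37*exp(t)/5 - 3/5.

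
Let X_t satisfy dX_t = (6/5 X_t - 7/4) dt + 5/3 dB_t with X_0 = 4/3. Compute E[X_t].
E[X_t] = 35/24 - exp(6*t/5)/8

Taking expectations and using E[dB_t] = 0, the mean m(t) = E[X_t] satisfies the ODE m'(t) = a m(t) + b with m(0) = x_0. With a = 6/5, b = -7/4, x_0 = 4/3, the solution is
  m(t) = x_0 * exp(a t) + (b/a) * (exp(a t) - 1)
       = (4/3) * exp((6/5) t) + ((-7/4)/(6/5)) * (exp((6/5) t) - 1)
       = 35/24 - exp(6*t/5)/8.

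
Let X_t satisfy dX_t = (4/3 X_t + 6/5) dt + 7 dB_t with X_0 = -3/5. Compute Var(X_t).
Var(X_t) = 147*exp(8*t/3)/8 - 147/8

The variance V(t) = Var(X_t) satisfies V'(t) = 2 a V(t) + c^2 with V(0) = 0 (drift coefficient is linear in X, diffusion is constant). With a = 4/3, c = 7, the solution is
  V(t) = (c^2 / (2 a)) * (exp(2 a t) - 1)
       = (7^2 / (2*(4/3))) * (exp((8/3) t) - 1)
       = 147*exp(8*t/3)/8 - 147/8.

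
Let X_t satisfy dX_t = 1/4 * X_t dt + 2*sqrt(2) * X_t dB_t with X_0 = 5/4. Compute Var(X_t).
Var(X_t) = 25*(exp(8*t) - 1)*exp(t/2)/16

For GBM dX = mu X dt + sigma X dB with X_0 = x_0, apply Itô to Y = log X: dY = (mu - sigma^2/2) dt + sigma dB, so Y_t = log(x_0) + (mu - sigma^2/2) t + sigma B_t and hence X_t = x_0 * exp((mu - sigma^2/2) t + sigma B_t).
With mu = 1/4, sigma = 2*sqrt(2), x_0 = 5/4, this gives:
  X_t = 5/4 * exp((-15/4) * t + (2*sqrt(2)) * B_t).
Since sigma*B_t ~ Normal(0, sigma^2 t), E[exp(sigma*B_t)] = exp(sigma^2 t / 2); so E[X_t] = x_0 * exp((mu - sigma^2/2) t) * exp(sigma^2 t / 2) = x_0 * exp(mu t) = 5*exp(t/4)/4.
Var(X_t) = E[X_t^2] - (E[X_t])^2 = x_0^2 * exp(2 mu t) * (exp(sigma^2 t) - 1) = 25*(exp(8*t) - 1)*exp(t/2)/16.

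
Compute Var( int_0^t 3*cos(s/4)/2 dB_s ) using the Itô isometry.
Var = 9*t/8 + 9*sin(t/2)/4

The Itô integral of a deterministic integrand f(s) has mean 0 because each increment f(s) * (B_{s+ds} - B_s) has mean 0. By the Itô isometry:
  Var( int_0^t f(s) dB_s ) = E[ (int_0^t f(s) dB_s)^2 ] = int_0^t f(s)^2 ds.
Here f(s) = 3*cos(s/4)/2, so f(s)^2 = 9*cos(s/4)^2/4. Integrate:
  int_0^t (9*cos(s/4)^2/4) ds = 9*t/8 + 9*sin(t/2)/4.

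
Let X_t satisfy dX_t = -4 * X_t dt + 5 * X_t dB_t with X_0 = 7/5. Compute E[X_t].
E[X_t] = 7*exp(-4*t)/5

For GBM dX = mu X dt + sigma X dB with X_0 = x_0, apply Itô to Y = log X: dY = (mu - sigma^2/2) dt + sigma dB, so Y_t = log(x_0) + (mu - sigma^2/2) t + sigma B_t and hence X_t = x_0 * exp((mu - sigma^2/2) t + sigma B_t).
With mu = -4, sigma = 5, x_0 = 7/5, this gives:
  X_t = 7/5 * exp((-33/2) * t + (5) * B_t).
Since sigma*B_t ~ Normal(0, sigma^2 t), E[exp(sigma*B_t)] = exp(sigma^2 t / 2); so E[X_t] = x_0 * exp((mu - sigma^2/2) t) * exp(sigma^2 t / 2) = x_0 * exp(mu t) = 7*exp(-4*t)/5.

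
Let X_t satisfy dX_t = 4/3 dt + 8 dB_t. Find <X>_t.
<X>_t = 64*t

For an Itô process dX_t = a(t) dt + b(t) dB_t, the quadratic variation is <X>_t = int_0^t b(s)^2 ds (the drift term does not contribute). Here b(s) = 8, so
  b(s)^2 = 64.
Integrating from 0 to t:
  <X>_t = int_0^t (64) ds = 64*t.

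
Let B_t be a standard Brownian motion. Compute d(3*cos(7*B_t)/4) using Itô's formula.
d(3*cos(7*B_t)/4) = (-147*cos(7*B_t)/8) dt + (-21*sin(7*B_t)/4) dB_t

Itô's formula for f(B_t) gives d f(B_t) = f'(B_t) dB_t + (1/2) f''(B_t) dt. Compute derivatives of f(x) = 3*cos(7*x)/4:
  f'(x)  = -21*sin(7*x)/4
  f''(x) = -147*cos(7*x)/4
Substitute x = B_t and multiply the f'' term by 1/2:
  drift     = (1/2) * (-147*cos(7*x)/4) evaluated at B_t = -147*cos(7*B_t)/8
  diffusion = (-21*sin(7*x)/4) evaluated at B_t = -21*sin(7*B_t)/4
Therefore d(3*cos(7*B_t)/4) = (-147*cos(7*B_t)/8) dt + (-21*sin(7*B_t)/4) dB_t.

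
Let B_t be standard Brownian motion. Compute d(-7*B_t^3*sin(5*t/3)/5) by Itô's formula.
d(-7*B_t^3*sin(5*t/3)/5) = (-7*B_t*(5*B_t^2*cos(5*t/3) + 9*sin(5*t/3))/15) dt + (-21*B_t^2*sin(5*t/3)/5) dB_t

Itô's formula for f(t, x): d f(t, B_t) = (f_t + (1/2) f_xx) dt + f_x dB_t. Compute partials of f(t, x) = -7*x^3*sin(5*t/3)/5:
  f_t(t,x)  = -7*x^3*cos(5*t/3)/3
  f_x(t,x)  = -21*x^2*sin(5*t/3)/5
  f_xx(t,x) = -42*x*sin(5*t/3)/5
Assemble drift = f_t + (1/2) f_xx = -7*x*(5*x^2*cos(5*t/3) + 9*sin(5*t/3))/15 and diffusion = f_x = -21*x^2*sin(5*t/3)/5. Substituting x = B_t:
  d(-7*B_t^3*sin(5*t/3)/5) = (-7*B_t*(5*B_t^2*cos(5*t/3) + 9*sin(5*t/3))/15) dt + (-21*B_t^2*sin(5*t/3)/5) dB_t.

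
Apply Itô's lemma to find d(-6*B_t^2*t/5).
d(-6*B_t^2*t/5) = (-6*B_t^2/5 - 6*t/5) dt + (-12*B_t*t/5) dB_t

Itô's formula for f(t, x): d f(t, B_t) = (f_t + (1/2) f_xx) dt + f_x dB_t. Compute partials of f(t, x) = -6*t*x^2/5:
  f_t(t,x)  = -6*x^2/5
  f_x(t,x)  = -12*t*x/5
  f_xx(t,x) = -12*t/5
Assemble drift = f_t + (1/2) f_xx = -6*t/5 - 6*x^2/5 and diffusion = f_x = -12*t*x/5. Substituting x = B_t:
  d(-6*B_t^2*t/5) = (-6*B_t^2/5 - 6*t/5) dt + (-12*B_t*t/5) dB_t.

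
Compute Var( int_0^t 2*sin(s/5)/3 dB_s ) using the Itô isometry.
Var = 2*t/9 - 5*sin(2*t/5)/9

The Itô integral of a deterministic integrand f(s) has mean 0 because each increment f(s) * (B_{s+ds} - B_s) has mean 0. By the Itô isometry:
  Var( int_0^t f(s) dB_s ) = E[ (int_0^t f(s) dB_s)^2 ] = int_0^t f(s)^2 ds.
Here f(s) = 2*sin(s/5)/3, so f(s)^2 = 4*sin(s/5)^2/9. Integrate:
  int_0^t (4*sin(s/5)^2/9) ds = 2*t/9 - 5*sin(2*t/5)/9.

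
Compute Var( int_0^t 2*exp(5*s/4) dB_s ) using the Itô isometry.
Var = 8*exp(5*t/2)/5 - 8/5

The Itô integral of a deterministic integrand f(s) has mean 0 because each increment f(s) * (B_{s+ds} - B_s) has mean 0. By the Itô isometry:
  Var( int_0^t f(s) dB_s ) = E[ (int_0^t f(s) dB_s)^2 ] = int_0^t f(s)^2 ds.
Here f(s) = 2*exp(5*s/4), so f(s)^2 = 4*exp(5*s/2). Integrate:
  int_0^t (4*exp(5*s/2)) ds = 8*exp(5*t/2)/5 - 8/5.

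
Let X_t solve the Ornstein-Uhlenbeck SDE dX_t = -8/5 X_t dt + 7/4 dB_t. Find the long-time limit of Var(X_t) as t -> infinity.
lim Var(X_t) = 245/256

The OU SDE dX = -theta X dt + sigma dB admits the integrating factor exp(theta t): d(exp(theta t) X_t) = sigma exp(theta t) dB_t. Integrating from 0 to t gives X_t = x_0 * exp(-theta t) + sigma * int_0^t exp(-theta (t-s)) dB_s for any initial x_0. The Itô integral has variance (by the Itô isometry) sigma^2 * int_0^t exp(-2 theta (t - s)) ds = sigma^2 * (1 - exp(-2 theta t)) / (2 theta), independent of x_0.
With theta = 8/5, sigma = 7/4:
  Var(X_t) = (7/4)^2 * (1 - exp(-2*8/5 t)) / (2 * 8/5) = 245/256 - 245*exp(-16*t/5)/256.
As t -> infinity, exp(-2*8/5 t) -> 0, so the stationary variance is sigma^2 / (2 theta) = 245/256.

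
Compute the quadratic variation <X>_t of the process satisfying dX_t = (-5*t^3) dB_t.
<X>_t = 25*t^7/7

For an Itô process dX_t = a(t) dt + b(t) dB_t, the quadratic variation is <X>_t = int_0^t b(s)^2 ds (the drift term does not contribute). Here b(s) = -5*s^3, so
  b(s)^2 = 25*s^6.
Integrating from 0 to t:
  <X>_t = int_0^t (25*s^6) ds = 25*t^7/7.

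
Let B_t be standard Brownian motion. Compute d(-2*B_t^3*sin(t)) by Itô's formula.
d(-2*B_t^3*sin(t)) = (-2*B_t*(B_t^2*cos(t) + 3*sin(t))) dt + (-6*B_t^2*sin(t)) dB_t

Itô's formula for f(t, x): d f(t, B_t) = (f_t + (1/2) f_xx) dt + f_x dB_t. Compute partials of f(t, x) = -2*x^3*sin(t):
  f_t(t,x)  = -2*x^3*cos(t)
  f_x(t,x)  = -6*x^2*sin(t)
  f_xx(t,x) = -12*x*sin(t)
Assemble drift = f_t + (1/2) f_xx = -2*x*(x^2*cos(t) + 3*sin(t)) and diffusion = f_x = -6*x^2*sin(t). Substituting x = B_t:
  d(-2*B_t^3*sin(t)) = (-2*B_t*(B_t^2*cos(t) + 3*sin(t))) dt + (-6*B_t^2*sin(t)) dB_t.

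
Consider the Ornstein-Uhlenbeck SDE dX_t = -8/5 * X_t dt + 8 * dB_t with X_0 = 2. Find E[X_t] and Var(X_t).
E[X_t] = 2*exp(-8*t/5); Var(X_t) = 20 - 20*exp(-16*t/5)

The OU SDE dX = -theta X dt + sigma dB admits the integrating factor exp(theta t): d(exp(theta t) X_t) = sigma exp(theta t) dB_t. Integrating from 0 to t:
  X_t = x_0 * exp(-theta t) + sigma * int_0^t exp(-theta (t-s)) dB_s.
The Itô integral has mean 0 and (by the Itô isometry) variance sigma^2 * int_0^t exp(-2 theta (t - s)) ds = sigma^2 * (1 - exp(-2 theta t)) / (2 theta).
With theta = 8/5, sigma = 8, x_0 = 2:
  E[X_t] = 2 * exp(-8/5 t) = 2*exp(-8*t/5)
  Var(X_t) = (8)^2 * (1 - exp(-2*8/5 t)) / (2 * 8/5) = 20 - 20*exp(-16*t/5).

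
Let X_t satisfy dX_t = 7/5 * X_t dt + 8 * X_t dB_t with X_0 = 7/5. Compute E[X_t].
E[X_t] = 7*exp(7*t/5)/5

For GBM dX = mu X dt + sigma X dB with X_0 = x_0, apply Itô to Y = log X: dY = (mu - sigma^2/2) dt + sigma dB, so Y_t = log(x_0) + (mu - sigma^2/2) t + sigma B_t and hence X_t = x_0 * exp((mu - sigma^2/2) t + sigma B_t).
With mu = 7/5, sigma = 8, x_0 = 7/5, this gives:
  X_t = 7/5 * exp((-153/5) * t + (8) * B_t).
Since sigma*B_t ~ Normal(0, sigma^2 t), E[exp(sigma*B_t)] = exp(sigma^2 t / 2); so E[X_t] = x_0 * exp((mu - sigma^2/2) t) * exp(sigma^2 t / 2) = x_0 * exp(mu t) = 7*exp(7*t/5)/5.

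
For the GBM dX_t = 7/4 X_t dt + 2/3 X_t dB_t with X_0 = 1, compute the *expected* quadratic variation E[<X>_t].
E[<X>_t] = 8*exp(71*t/18)/71 - 8/71

<X>_t = int_0^t ((2/3) * X_s)^2 ds. Taking expectation inside the integral: E[<X>_t] = (2/3)^2 * int_0^t E[X_s^2] ds. For GBM, E[X_s^2] = x_0^2 * exp((2 mu + sigma^2) s). Integrating:
  E[<X>_t] = (2/3)^2 * 1^2 * (exp((2*(7/4) + (2/3)^2) t) - 1) / (2*(7/4) + (2/3)^2)
           = (2/3)^2 * 1^2 * (exp((71/18) t) - 1) / (71/18) = 8*exp(71*t/18)/71 - 8/71.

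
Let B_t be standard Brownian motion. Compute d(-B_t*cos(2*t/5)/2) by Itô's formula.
d(-B_t*cos(2*t/5)/2) = (B_t*sin(2*t/5)/5) dt + (-cos(2*t/5)/2) dB_t

Itô's formula for f(t, x): d f(t, B_t) = (f_t + (1/2) f_xx) dt + f_x dB_t. Compute partials of f(t, x) = -x*cos(2*t/5)/2:
  f_t(t,x)  = x*sin(2*t/5)/5
  f_x(t,x)  = -cos(2*t/5)/2
  f_xx(t,x) = 0
Assemble drift = f_t + (1/2) f_xx = x*sin(2*t/5)/5 and diffusion = f_x = -cos(2*t/5)/2. Substituting x = B_t:
  d(-B_t*cos(2*t/5)/2) = (B_t*sin(2*t/5)/5) dt + (-cos(2*t/5)/2) dB_t.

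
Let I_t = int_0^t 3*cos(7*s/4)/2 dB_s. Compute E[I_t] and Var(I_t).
E[I_t] = 0; Var(I_t) = 9*t/8 + 9*sin(7*t/2)/28

The Itô integral of a deterministic integrand f(s) has mean 0 because each increment f(s) * (B_{s+ds} - B_s) has mean 0. By the Itô isometry:
  Var( int_0^t f(s) dB_s ) = E[ (int_0^t f(s) dB_s)^2 ] = int_0^t f(s)^2 ds.
Here f(s) = 3*cos(7*s/4)/2, so f(s)^2 = 9*cos(7*s/4)^2/4. Integrate:
  int_0^t (9*cos(7*s/4)^2/4) ds = 9*t/8 + 9*sin(7*t/2)/28.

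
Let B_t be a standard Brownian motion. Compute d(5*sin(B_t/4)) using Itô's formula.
d(5*sin(B_t/4)) = (-5*sin(B_t/4)/32) dt + (5*cos(B_t/4)/4) dB_t

Itô's formula for f(B_t) gives d f(B_t) = f'(B_t) dB_t + (1/2) f''(B_t) dt. Compute derivatives of f(x) = 5*sin(x/4):
  f'(x)  = 5*cos(x/4)/4
  f''(x) = -5*sin(x/4)/16
Substitute x = B_t and multiply the f'' term by 1/2:
  drift     = (1/2) * (-5*sin(x/4)/16) evaluated at B_t = -5*sin(B_t/4)/32
  diffusion = (5*cos(x/4)/4) evaluated at B_t = 5*cos(B_t/4)/4
Therefore d(5*sin(B_t/4)) = (-5*sin(B_t/4)/32) dt + (5*cos(B_t/4)/4) dB_t.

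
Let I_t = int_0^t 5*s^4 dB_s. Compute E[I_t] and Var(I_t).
E[I_t] = 0; Var(I_t) = 25*t^9/9

The Itô integral of a deterministic integrand f(s) has mean 0 because each increment f(s) * (B_{s+ds} - B_s) has mean 0. By the Itô isometry:
  Var( int_0^t f(s) dB_s ) = E[ (int_0^t f(s) dB_s)^2 ] = int_0^t f(s)^2 ds.
Here f(s) = 5*s^4, so f(s)^2 = 25*s^8. Integrate:
  int_0^t (25*s^8) ds = 25*t^9/9.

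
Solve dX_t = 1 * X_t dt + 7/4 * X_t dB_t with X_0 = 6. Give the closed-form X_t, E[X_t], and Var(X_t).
X_t = 6 * exp((-17/32) t + (7/4) B_t); E[X_t] = 6*exp(t); Var(X_t) = 36*(exp(49*t/16) - 1)*exp(2*t)

For GBM dX = mu X dt + sigma X dB with X_0 = x_0, apply Itô to Y = log X: dY = (mu - sigma^2/2) dt + sigma dB, so Y_t = log(x_0) + (mu - sigma^2/2) t + sigma B_t and hence X_t = x_0 * exp((mu - sigma^2/2) t + sigma B_t).
With mu = 1, sigma = 7/4, x_0 = 6, this gives:
  X_t = 6 * exp((-17/32) * t + (7/4) * B_t).
Since sigma*B_t ~ Normal(0, sigma^2 t), E[exp(sigma*B_t)] = exp(sigma^2 t / 2); so E[X_t] = x_0 * exp((mu - sigma^2/2) t) * exp(sigma^2 t / 2) = x_0 * exp(mu t) = 6*exp(t).
Var(X_t) = E[X_t^2] - (E[X_t])^2 = x_0^2 * exp(2 mu t) * (exp(sigma^2 t) - 1) = 36*(exp(49*t/16) - 1)*exp(2*t).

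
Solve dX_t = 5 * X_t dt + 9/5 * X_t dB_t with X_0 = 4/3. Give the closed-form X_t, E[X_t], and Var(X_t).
X_t = 4/3 * exp((169/50) t + (9/5) B_t); E[X_t] = 4*exp(5*t)/3; Var(X_t) = 16*(exp(81*t/25) - 1)*exp(10*t)/9

For GBM dX = mu X dt + sigma X dB with X_0 = x_0, apply Itô to Y = log X: dY = (mu - sigma^2/2) dt + sigma dB, so Y_t = log(x_0) + (mu - sigma^2/2) t + sigma B_t and hence X_t = x_0 * exp((mu - sigma^2/2) t + sigma B_t).
With mu = 5, sigma = 9/5, x_0 = 4/3, this gives:
  X_t = 4/3 * exp((169/50) * t + (9/5) * B_t).
Since sigma*B_t ~ Normal(0, sigma^2 t), E[exp(sigma*B_t)] = exp(sigma^2 t / 2); so E[X_t] = x_0 * exp((mu - sigma^2/2) t) * exp(sigma^2 t / 2) = x_0 * exp(mu t) = 4*exp(5*t)/3.
Var(X_t) = E[X_t^2] - (E[X_t])^2 = x_0^2 * exp(2 mu t) * (exp(sigma^2 t) - 1) = 16*(exp(81*t/25) - 1)*exp(10*t)/9.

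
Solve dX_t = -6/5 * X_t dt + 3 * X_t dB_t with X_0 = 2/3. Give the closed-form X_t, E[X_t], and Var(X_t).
X_t = 2/3 * exp((-57/10) t + (3) B_t); E[X_t] = 2*exp(-6*t/5)/3; Var(X_t) = (4*exp(9*t) - 4)*exp(-12*t/5)/9

For GBM dX = mu X dt + sigma X dB with X_0 = x_0, apply Itô to Y = log X: dY = (mu - sigma^2/2) dt + sigma dB, so Y_t = log(x_0) + (mu - sigma^2/2) t + sigma B_t and hence X_t = x_0 * exp((mu - sigma^2/2) t + sigma B_t).
With mu = -6/5, sigma = 3, x_0 = 2/3, this gives:
  X_t = 2/3 * exp((-57/10) * t + (3) * B_t).
Since sigma*B_t ~ Normal(0, sigma^2 t), E[exp(sigma*B_t)] = exp(sigma^2 t / 2); so E[X_t] = x_0 * exp((mu - sigma^2/2) t) * exp(sigma^2 t / 2) = x_0 * exp(mu t) = 2*exp(-6*t/5)/3.
Var(X_t) = E[X_t^2] - (E[X_t])^2 = x_0^2 * exp(2 mu t) * (exp(sigma^2 t) - 1) = (4*exp(9*t) - 4)*exp(-12*t/5)/9.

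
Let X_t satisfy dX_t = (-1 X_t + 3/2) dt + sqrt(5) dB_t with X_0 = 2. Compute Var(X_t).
Var(X_t) = 5/2 - 5*exp(-2*t)/2

The variance V(t) = Var(X_t) satisfies V'(t) = 2 a V(t) + c^2 with V(0) = 0 (drift coefficient is linear in X, diffusion is constant). With a = -1, c = sqrt(5), the solution is
  V(t) = (c^2 / (2 a)) * (exp(2 a t) - 1)
       = (sqrt(5)^2 / (2*(-1))) * (exp((-2) t) - 1)
       = 5/2 - 5*exp(-2*t)/2.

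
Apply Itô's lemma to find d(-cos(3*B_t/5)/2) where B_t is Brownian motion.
d(-cos(3*B_t/5)/2) = (9*cos(3*B_t/5)/100) dt + (3*sin(3*B_t/5)/10) dB_t

Itô's formula for f(B_t) gives d f(B_t) = f'(B_t) dB_t + (1/2) f''(B_t) dt. Compute derivatives of f(x) = -cos(3*x/5)/2:
  f'(x)  = 3*sin(3*x/5)/10
  f''(x) = 9*cos(3*x/5)/50
Substitute x = B_t and multiply the f'' term by 1/2:
  drift     = (1/2) * (9*cos(3*x/5)/50) evaluated at B_t = 9*cos(3*B_t/5)/100
  diffusion = (3*sin(3*x/5)/10) evaluated at B_t = 3*sin(3*B_t/5)/10
Therefore d(-cos(3*B_t/5)/2) = (9*cos(3*B_t/5)/100) dt + (3*sin(3*B_t/5)/10) dB_t.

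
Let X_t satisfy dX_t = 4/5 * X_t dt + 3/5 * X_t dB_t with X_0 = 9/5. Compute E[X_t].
E[X_t] = 9*exp(4*t/5)/5

For GBM dX = mu X dt + sigma X dB with X_0 = x_0, apply Itô to Y = log X: dY = (mu - sigma^2/2) dt + sigma dB, so Y_t = log(x_0) + (mu - sigma^2/2) t + sigma B_t and hence X_t = x_0 * exp((mu - sigma^2/2) t + sigma B_t).
With mu = 4/5, sigma = 3/5, x_0 = 9/5, this gives:
  X_t = 9/5 * exp((31/50) * t + (3/5) * B_t).
Since sigma*B_t ~ Normal(0, sigma^2 t), E[exp(sigma*B_t)] = exp(sigma^2 t / 2); so E[X_t] = x_0 * exp((mu - sigma^2/2) t) * exp(sigma^2 t / 2) = x_0 * exp(mu t) = 9*exp(4*t/5)/5.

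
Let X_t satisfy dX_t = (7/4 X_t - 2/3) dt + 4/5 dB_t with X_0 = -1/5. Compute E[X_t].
E[X_t] = 8/21 - 61*exp(7*t/4)/105

Taking expectations and using E[dB_t] = 0, the mean m(t) = E[X_t] satisfies the ODE m'(t) = a m(t) + b with m(0) = x_0. With a = 7/4, b = -2/3, x_0 = -1/5, the solution is
  m(t) = x_0 * exp(a t) + (b/a) * (exp(a t) - 1)
       = (-1/5) * exp((7/4) t) + ((-2/3)/(7/4)) * (exp((7/4) t) - 1)
       = 8/21 - 61*exp(7*t/4)/105.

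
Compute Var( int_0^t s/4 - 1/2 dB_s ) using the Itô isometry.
Var = t*(t^2 - 6*t + 12)/48

The Itô integral of a deterministic integrand f(s) has mean 0 because each increment f(s) * (B_{s+ds} - B_s) has mean 0. By the Itô isometry:
  Var( int_0^t f(s) dB_s ) = E[ (int_0^t f(s) dB_s)^2 ] = int_0^t f(s)^2 ds.
Here f(s) = s/4 - 1/2, so f(s)^2 = (s - 2)^2/16. Integrate:
  int_0^t ((s - 2)^2/16) ds = t*(t^2 - 6*t + 12)/48.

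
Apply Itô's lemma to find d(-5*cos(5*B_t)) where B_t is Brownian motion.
d(-5*cos(5*B_t)) = (125*cos(5*B_t)/2) dt + (25*sin(5*B_t)) dB_t

Itô's formula for f(B_t) gives d f(B_t) = f'(B_t) dB_t + (1/2) f''(B_t) dt. Compute derivatives of f(x) = -5*cos(5*x):
  f'(x)  = 25*sin(5*x)
  f''(x) = 125*cos(5*x)
Substitute x = B_t and multiply the f'' term by 1/2:
  drift     = (1/2) * (125*cos(5*x)) evaluated at B_t = 125*cos(5*B_t)/2
  diffusion = (25*sin(5*x)) evaluated at B_t = 25*sin(5*B_t)
Therefore d(-5*cos(5*B_t)) = (125*cos(5*B_t)/2) dt + (25*sin(5*B_t)) dB_t.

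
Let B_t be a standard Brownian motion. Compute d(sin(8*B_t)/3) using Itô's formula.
d(sin(8*B_t)/3) = (-32*sin(8*B_t)/3) dt + (8*cos(8*B_t)/3) dB_t

Itô's formula for f(B_t) gives d f(B_t) = f'(B_t) dB_t + (1/2) f''(B_t) dt. Compute derivatives of f(x) = sin(8*x)/3:
  f'(x)  = 8*cos(8*x)/3
  f''(x) = -64*sin(8*x)/3
Substitute x = B_t and multiply the f'' term by 1/2:
  drift     = (1/2) * (-64*sin(8*x)/3) evaluated at B_t = -32*sin(8*B_t)/3
  diffusion = (8*cos(8*x)/3) evaluated at B_t = 8*cos(8*B_t)/3
Therefore d(sin(8*B_t)/3) = (-32*sin(8*B_t)/3) dt + (8*cos(8*B_t)/3) dB_t.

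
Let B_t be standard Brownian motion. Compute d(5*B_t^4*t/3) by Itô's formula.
d(5*B_t^4*t/3) = (5*B_t^2*(B_t^2 + 6*t)/3) dt + (20*B_t^3*t/3) dB_t

Itô's formula for f(t, x): d f(t, B_t) = (f_t + (1/2) f_xx) dt + f_x dB_t. Compute partials of f(t, x) = 5*t*x^4/3:
  f_t(t,x)  = 5*x^4/3
  f_x(t,x)  = 20*t*x^3/3
  f_xx(t,x) = 20*t*x^2
Assemble drift = f_t + (1/2) f_xx = 5*x^2*(6*t + x^2)/3 and diffusion = f_x = 20*t*x^3/3. Substituting x = B_t:
  d(5*B_t^4*t/3) = (5*B_t^2*(B_t^2 + 6*t)/3) dt + (20*B_t^3*t/3) dB_t.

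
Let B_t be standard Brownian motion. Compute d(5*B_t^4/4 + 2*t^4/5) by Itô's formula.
d(5*B_t^4/4 + 2*t^4/5) = (15*B_t^2/2 + 8*t^3/5) dt + (5*B_t^3) dB_t

Itô's formula for f(t, x): d f(t, B_t) = (f_t + (1/2) f_xx) dt + f_x dB_t. Compute partials of f(t, x) = 2*t^4/5 + 5*x^4/4:
  f_t(t,x)  = 8*t^3/5
  f_x(t,x)  = 5*x^3
  f_xx(t,x) = 15*x^2
Assemble drift = f_t + (1/2) f_xx = 8*t^3/5 + 15*x^2/2 and diffusion = f_x = 5*x^3. Substituting x = B_t:
  d(5*B_t^4/4 + 2*t^4/5) = (15*B_t^2/2 + 8*t^3/5) dt + (5*B_t^3) dB_t.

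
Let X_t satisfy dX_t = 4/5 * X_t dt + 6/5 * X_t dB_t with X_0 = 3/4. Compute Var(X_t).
Var(X_t) = 9*(exp(36*t/25) - 1)*exp(8*t/5)/16

For GBM dX = mu X dt + sigma X dB with X_0 = x_0, apply Itô to Y = log X: dY = (mu - sigma^2/2) dt + sigma dB, so Y_t = log(x_0) + (mu - sigma^2/2) t + sigma B_t and hence X_t = x_0 * exp((mu - sigma^2/2) t + sigma B_t).
With mu = 4/5, sigma = 6/5, x_0 = 3/4, this gives:
  X_t = 3/4 * exp((2/25) * t + (6/5) * B_t).
Since sigma*B_t ~ Normal(0, sigma^2 t), E[exp(sigma*B_t)] = exp(sigma^2 t / 2); so E[X_t] = x_0 * exp((mu - sigma^2/2) t) * exp(sigma^2 t / 2) = x_0 * exp(mu t) = 3*exp(4*t/5)/4.
Var(X_t) = E[X_t^2] - (E[X_t])^2 = x_0^2 * exp(2 mu t) * (exp(sigma^2 t) - 1) = 9*(exp(36*t/25) - 1)*exp(8*t/5)/16.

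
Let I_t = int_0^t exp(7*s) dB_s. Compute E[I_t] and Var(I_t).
E[I_t] = 0; Var(I_t) = exp(14*t)/14 - 1/14

The Itô integral of a deterministic integrand f(s) has mean 0 because each increment f(s) * (B_{s+ds} - B_s) has mean 0. By the Itô isometry:
  Var( int_0^t f(s) dB_s ) = E[ (int_0^t f(s) dB_s)^2 ] = int_0^t f(s)^2 ds.
Here f(s) = exp(7*s), so f(s)^2 = exp(14*s). Integrate:
  int_0^t (exp(14*s)) ds = exp(14*t)/14 - 1/14.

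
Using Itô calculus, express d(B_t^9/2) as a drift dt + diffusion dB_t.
d(B_t^9/2) = (18*B_t^7) dt + (9*B_t^8/2) dB_t

Itô's formula for f(B_t) gives d f(B_t) = f'(B_t) dB_t + (1/2) f''(B_t) dt. Compute derivatives of f(x) = x^9/2:
  f'(x)  = 9*x^8/2
  f''(x) = 36*x^7
Substitute x = B_t and multiply the f'' term by 1/2:
  drift     = (1/2) * (36*x^7) evaluated at B_t = 18*B_t^7
  diffusion = (9*x^8/2) evaluated at B_t = 9*B_t^8/2
Therefore d(B_t^9/2) = (18*B_t^7) dt + (9*B_t^8/2) dB_t.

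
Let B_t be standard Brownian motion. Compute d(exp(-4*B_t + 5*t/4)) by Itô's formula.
d(exp(-4*B_t + 5*t/4)) = (37*exp(-4*B_t + 5*t/4)/4) dt + (-4*exp(-4*B_t + 5*t/4)) dB_t

Itô's formula for f(t, x): d f(t, B_t) = (f_t + (1/2) f_xx) dt + f_x dB_t. Compute partials of f(t, x) = exp(5*t/4 - 4*x):
  f_t(t,x)  = 5*exp(5*t/4 - 4*x)/4
  f_x(t,x)  = -4*exp(5*t/4 - 4*x)
  f_xx(t,x) = 16*exp(5*t/4 - 4*x)
Assemble drift = f_t + (1/2) f_xx = 37*exp(5*t/4 - 4*x)/4 and diffusion = f_x = -4*exp(5*t/4 - 4*x). Substituting x = B_t:
  d(exp(-4*B_t + 5*t/4)) = (37*exp(-4*B_t + 5*t/4)/4) dt + (-4*exp(-4*B_t + 5*t/4)) dB_t.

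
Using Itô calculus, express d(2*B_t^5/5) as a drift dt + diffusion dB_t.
d(2*B_t^5/5) = (4*B_t^3) dt + (2*B_t^4) dB_t

Itô's formula for f(B_t) gives d f(B_t) = f'(B_t) dB_t + (1/2) f''(B_t) dt. Compute derivatives of f(x) = 2*x^5/5:
  f'(x)  = 2*x^4
  f''(x) = 8*x^3
Substitute x = B_t and multiply the f'' term by 1/2:
  drift     = (1/2) * (8*x^3) evaluated at B_t = 4*B_t^3
  diffusion = (2*x^4) evaluated at B_t = 2*B_t^4
Therefore d(2*B_t^5/5) = (4*B_t^3) dt + (2*B_t^4) dB_t.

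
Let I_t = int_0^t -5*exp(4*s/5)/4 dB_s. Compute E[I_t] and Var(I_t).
E[I_t] = 0; Var(I_t) = 125*exp(8*t/5)/128 - 125/128

The Itô integral of a deterministic integrand f(s) has mean 0 because each increment f(s) * (B_{s+ds} - B_s) has mean 0. By the Itô isometry:
  Var( int_0^t f(s) dB_s ) = E[ (int_0^t f(s) dB_s)^2 ] = int_0^t f(s)^2 ds.
Here f(s) = -5*exp(4*s/5)/4, so f(s)^2 = 25*exp(8*s/5)/16. Integrate:
  int_0^t (25*exp(8*s/5)/16) ds = 125*exp(8*t/5)/128 - 125/128.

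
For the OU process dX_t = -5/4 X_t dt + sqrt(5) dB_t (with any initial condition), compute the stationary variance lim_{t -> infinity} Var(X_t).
lim Var(X_t) = 2

The OU SDE dX = -theta X dt + sigma dB admits the integrating factor exp(theta t): d(exp(theta t) X_t) = sigma exp(theta t) dB_t. Integrating from 0 to t gives X_t = x_0 * exp(-theta t) + sigma * int_0^t exp(-theta (t-s)) dB_s for any initial x_0. The Itô integral has variance (by the Itô isometry) sigma^2 * int_0^t exp(-2 theta (t - s)) ds = sigma^2 * (1 - exp(-2 theta t)) / (2 theta), independent of x_0.
With theta = 5/4, sigma = sqrt(5):
  Var(X_t) = (sqrt(5))^2 * (1 - exp(-2*5/4 t)) / (2 * 5/4) = 2 - 2*exp(-5*t/2).
As t -> infinity, exp(-2*5/4 t) -> 0, so the stationary variance is sigma^2 / (2 theta) = 2.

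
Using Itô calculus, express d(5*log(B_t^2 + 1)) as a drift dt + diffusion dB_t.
d(5*log(B_t^2 + 1)) = (5*(1 - B_t^2)/(B_t^2 + 1)^2) dt + (10*B_t/(B_t^2 + 1)) dB_t

Itô's formula for f(B_t) gives d f(B_t) = f'(B_t) dB_t + (1/2) f''(B_t) dt. Compute derivatives of f(x) = 5*log(x^2 + 1):
  f'(x)  = 10*x/(x^2 + 1)
  f''(x) = 10*(1 - x^2)/(x^2 + 1)^2
Substitute x = B_t and multiply the f'' term by 1/2:
  drift     = (1/2) * (10*(1 - x^2)/(x^2 + 1)^2) evaluated at B_t = 5*(1 - B_t^2)/(B_t^2 + 1)^2
  diffusion = (10*x/(x^2 + 1)) evaluated at B_t = 10*B_t/(B_t^2 + 1)
Therefore d(5*log(B_t^2 + 1)) = (5*(1 - B_t^2)/(B_t^2 + 1)^2) dt + (10*B_t/(B_t^2 + 1)) dB_t.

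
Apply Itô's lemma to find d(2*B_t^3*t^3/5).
d(2*B_t^3*t^3/5) = (6*B_t*t^2*(B_t^2 + t)/5) dt + (6*B_t^2*t^3/5) dB_t

Itô's formula for f(t, x): d f(t, B_t) = (f_t + (1/2) f_xx) dt + f_x dB_t. Compute partials of f(t, x) = 2*t^3*x^3/5:
  f_t(t,x)  = 6*t^2*x^3/5
  f_x(t,x)  = 6*t^3*x^2/5
  f_xx(t,x) = 12*t^3*x/5
Assemble drift = f_t + (1/2) f_xx = 6*t^2*x*(t + x^2)/5 and diffusion = f_x = 6*t^3*x^2/5. Substituting x = B_t:
  d(2*B_t^3*t^3/5) = (6*B_t*t^2*(B_t^2 + t)/5) dt + (6*B_t^2*t^3/5) dB_t.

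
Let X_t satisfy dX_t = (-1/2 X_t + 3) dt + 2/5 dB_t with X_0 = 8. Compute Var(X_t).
Var(X_t) = 4/25 - 4*exp(-t)/25

The variance V(t) = Var(X_t) satisfies V'(t) = 2 a V(t) + c^2 with V(0) = 0 (drift coefficient is linear in X, diffusion is constant). With a = -1/2, c = 2/5, the solution is
  V(t) = (c^2 / (2 a)) * (exp(2 a t) - 1)
       = ((2/5)^2 / (2*(-1/2))) * (exp((-1) t) - 1)
       = 4/25 - 4*exp(-t)/25.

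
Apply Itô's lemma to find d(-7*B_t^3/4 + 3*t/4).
d(-7*B_t^3/4 + 3*t/4) = (3/4 - 21*B_t/4) dt + (-21*B_t^2/4) dB_t

Itô's formula for f(t, x): d f(t, B_t) = (f_t + (1/2) f_xx) dt + f_x dB_t. Compute partials of f(t, x) = 3*t/4 - 7*x^3/4:
  f_t(t,x)  = 3/4
  f_x(t,x)  = -21*x^2/4
  f_xx(t,x) = -21*x/2
Assemble drift = f_t + (1/2) f_xx = 3/4 - 21*x/4 and diffusion = f_x = -21*x^2/4. Substituting x = B_t:
  d(-7*B_t^3/4 + 3*t/4) = (3/4 - 21*B_t/4) dt + (-21*B_t^2/4) dB_t.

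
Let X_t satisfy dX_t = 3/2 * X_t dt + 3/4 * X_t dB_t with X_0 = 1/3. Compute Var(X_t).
Var(X_t) = (exp(9*t/16) - 1)*exp(3*t)/9

For GBM dX = mu X dt + sigma X dB with X_0 = x_0, apply Itô to Y = log X: dY = (mu - sigma^2/2) dt + sigma dB, so Y_t = log(x_0) + (mu - sigma^2/2) t + sigma B_t and hence X_t = x_0 * exp((mu - sigma^2/2) t + sigma B_t).
With mu = 3/2, sigma = 3/4, x_0 = 1/3, this gives:
  X_t = 1/3 * exp((39/32) * t + (3/4) * B_t).
Since sigma*B_t ~ Normal(0, sigma^2 t), E[exp(sigma*B_t)] = exp(sigma^2 t / 2); so E[X_t] = x_0 * exp((mu - sigma^2/2) t) * exp(sigma^2 t / 2) = x_0 * exp(mu t) = exp(3*t/2)/3.
Var(X_t) = E[X_t^2] - (E[X_t])^2 = x_0^2 * exp(2 mu t) * (exp(sigma^2 t) - 1) = (exp(9*t/16) - 1)*exp(3*t)/9.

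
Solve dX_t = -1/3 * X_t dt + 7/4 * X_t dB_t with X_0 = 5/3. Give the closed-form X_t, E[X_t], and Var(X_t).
X_t = 5/3 * exp((-179/96) t + (7/4) B_t); E[X_t] = 5*exp(-t/3)/3; Var(X_t) = (25*exp(49*t/16) - 25)*exp(-2*t/3)/9

For GBM dX = mu X dt + sigma X dB with X_0 = x_0, apply Itô to Y = log X: dY = (mu - sigma^2/2) dt + sigma dB, so Y_t = log(x_0) + (mu - sigma^2/2) t + sigma B_t and hence X_t = x_0 * exp((mu - sigma^2/2) t + sigma B_t).
With mu = -1/3, sigma = 7/4, x_0 = 5/3, this gives:
  X_t = 5/3 * exp((-179/96) * t + (7/4) * B_t).
Since sigma*B_t ~ Normal(0, sigma^2 t), E[exp(sigma*B_t)] = exp(sigma^2 t / 2); so E[X_t] = x_0 * exp((mu - sigma^2/2) t) * exp(sigma^2 t / 2) = x_0 * exp(mu t) = 5*exp(-t/3)/3.
Var(X_t) = E[X_t^2] - (E[X_t])^2 = x_0^2 * exp(2 mu t) * (exp(sigma^2 t) - 1) = (25*exp(49*t/16) - 25)*exp(-2*t/3)/9.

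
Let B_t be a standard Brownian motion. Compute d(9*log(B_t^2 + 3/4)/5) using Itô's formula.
d(9*log(B_t^2 + 3/4)/5) = (36*(3 - 4*B_t^2)/(5*(4*B_t^2 + 3)^2)) dt + (72*B_t/(5*(4*B_t^2 + 3))) dB_t

Itô's formula for f(B_t) gives d f(B_t) = f'(B_t) dB_t + (1/2) f''(B_t) dt. Compute derivatives of f(x) = 9*log(x^2 + 3/4)/5:
  f'(x)  = 72*x/(5*(4*x^2 + 3))
  f''(x) = 72*(3 - 4*x^2)/(5*(4*x^2 + 3)^2)
Substitute x = B_t and multiply the f'' term by 1/2:
  drift     = (1/2) * (72*(3 - 4*x^2)/(5*(4*x^2 + 3)^2)) evaluated at B_t = 36*(3 - 4*B_t^2)/(5*(4*B_t^2 + 3)^2)
  diffusion = (72*x/(5*(4*x^2 + 3))) evaluated at B_t = 72*B_t/(5*(4*B_t^2 + 3))
Therefore d(9*log(B_t^2 + 3/4)/5) = (36*(3 - 4*B_t^2)/(5*(4*B_t^2 + 3)^2)) dt + (72*B_t/(5*(4*B_t^2 + 3))) dB_t.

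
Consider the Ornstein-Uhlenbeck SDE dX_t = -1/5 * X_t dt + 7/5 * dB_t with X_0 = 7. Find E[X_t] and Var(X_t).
E[X_t] = 7*exp(-t/5); Var(X_t) = 49/10 - 49*exp(-2*t/5)/10

The OU SDE dX = -theta X dt + sigma dB admits the integrating factor exp(theta t): d(exp(theta t) X_t) = sigma exp(theta t) dB_t. Integrating from 0 to t:
  X_t = x_0 * exp(-theta t) + sigma * int_0^t exp(-theta (t-s)) dB_s.
The Itô integral has mean 0 and (by the Itô isometry) variance sigma^2 * int_0^t exp(-2 theta (t - s)) ds = sigma^2 * (1 - exp(-2 theta t)) / (2 theta).
With theta = 1/5, sigma = 7/5, x_0 = 7:
  E[X_t] = 7 * exp(-1/5 t) = 7*exp(-t/5)
  Var(X_t) = (7/5)^2 * (1 - exp(-2*1/5 t)) / (2 * 1/5) = 49/10 - 49*exp(-2*t/5)/10.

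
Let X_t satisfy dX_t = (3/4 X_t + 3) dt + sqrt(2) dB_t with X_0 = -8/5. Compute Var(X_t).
Var(X_t) = 4*exp(3*t/2)/3 - 4/3

The variance V(t) = Var(X_t) satisfies V'(t) = 2 a V(t) + c^2 with V(0) = 0 (drift coefficient is linear in X, diffusion is constant). With a = 3/4, c = sqrt(2), the solution is
  V(t) = (c^2 / (2 a)) * (exp(2 a t) - 1)
       = (sqrt(2)^2 / (2*(3/4))) * (exp((3/2) t) - 1)
       = 4*exp(3*t/2)/3 - 4/3.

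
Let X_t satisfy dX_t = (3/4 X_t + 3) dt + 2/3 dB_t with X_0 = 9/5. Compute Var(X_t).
Var(X_t) = 8*exp(3*t/2)/27 - 8/27

The variance V(t) = Var(X_t) satisfies V'(t) = 2 a V(t) + c^2 with V(0) = 0 (drift coefficient is linear in X, diffusion is constant). With a = 3/4, c = 2/3, the solution is
  V(t) = (c^2 / (2 a)) * (exp(2 a t) - 1)
       = ((2/3)^2 / (2*(3/4))) * (exp((3/2) t) - 1)
       = 8*exp(3*t/2)/27 - 8/27.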